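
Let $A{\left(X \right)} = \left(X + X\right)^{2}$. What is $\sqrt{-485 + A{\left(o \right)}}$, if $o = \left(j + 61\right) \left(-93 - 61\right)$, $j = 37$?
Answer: $\sqrt{911073371} \approx 30184.0$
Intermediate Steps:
$o = -15092$ ($o = \left(37 + 61\right) \left(-93 - 61\right) = 98 \left(-93 - 61\right) = 98 \left(-154\right) = -15092$)
$A{\left(X \right)} = 4 X^{2}$ ($A{\left(X \right)} = \left(2 X\right)^{2} = 4 X^{2}$)
$\sqrt{-485 + A{\left(o \right)}} = \sqrt{-485 + 4 \left(-15092\right)^{2}} = \sqrt{-485 + 4 \cdot 227768464} = \sqrt{-485 + 911073856} = \sqrt{911073371}$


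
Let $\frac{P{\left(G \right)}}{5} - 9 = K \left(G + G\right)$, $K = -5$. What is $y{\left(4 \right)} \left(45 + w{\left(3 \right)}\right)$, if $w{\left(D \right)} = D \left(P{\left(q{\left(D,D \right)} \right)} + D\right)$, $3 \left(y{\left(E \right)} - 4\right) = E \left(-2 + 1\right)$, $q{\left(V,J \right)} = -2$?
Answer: $1304$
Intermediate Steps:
$P{\left(G \right)} = 45 - 50 G$ ($P{\left(G \right)} = 45 + 5 \left(- 5 \left(G + G\right)\right) = 45 + 5 \left(- 5 \cdot 2 G\right) = 45 + 5 \left(- 10 G\right) = 45 - 50 G$)
$y{\left(E \right)} = 4 - \frac{E}{3}$ ($y{\left(E \right)} = 4 + \frac{E \left(-2 + 1\right)}{3} = 4 + \frac{E \left(-1\right)}{3} = 4 + \frac{\left(-1\right) E}{3} = 4 - \frac{E}{3}$)
$w{\left(D \right)} = D \left(145 + D\right)$ ($w{\left(D \right)} = D \left(\left(45 - -100\right) + D\right) = D \left(\left(45 + 100\right) + D\right) = D \left(145 + D\right)$)
$y{\left(4 \right)} \left(45 + w{\left(3 \right)}\right) = \left(4 - \frac{4}{3}\right) \left(45 + 3 \left(145 + 3\right)\right) = \left(4 - \frac{4}{3}\right) \left(45 + 3 \cdot 148\right) = \frac{8 \left(45 + 444\right)}{3} = \frac{8}{3} \cdot 489 = 1304$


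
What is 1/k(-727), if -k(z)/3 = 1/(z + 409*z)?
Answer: 298070/3 ≈ 99357.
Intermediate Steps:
k(z) = -3/(410*z) (k(z) = -3/(z + 409*z) = -3*1/(410*z) = -3/(410*z))
1/k(-727) = 1/(-3/410/(-727)) = 1/(-3/410*(-1/727)) = 1/(3/298070) = 298070/3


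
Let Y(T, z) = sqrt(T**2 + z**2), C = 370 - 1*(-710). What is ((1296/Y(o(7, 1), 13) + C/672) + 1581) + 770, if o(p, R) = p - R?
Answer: 65873/28 + 1296*sqrt(205)/205 ≈ 2443.1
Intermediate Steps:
C = 1080 (C = 370 + 710 = 1080)
((1296/Y(o(7, 1), 13) + C/672) + 1581) + 770 = ((1296/(sqrt((7 - 1*1)**2 + 13**2)) + 1080/672) + 1581) + 770 = ((1296/(sqrt((7 - 1)**2 + 169)) + 1080*(1/672)) + 1581) + 770 = ((1296/(sqrt(6**2 + 169)) + 45/28) + 1581) + 770 = ((1296/(sqrt(36 + 169)) + 45/28) + 1581) + 770 = ((1296/(sqrt(205)) + 45/28) + 1581) + 770 = ((1296*(sqrt(205)/205) + 45/28) + 1581) + 770 = ((1296*sqrt(205)/205 + 45/28) + 1581) + 770 = ((45/28 + 1296*sqrt(205)/205) + 1581) + 770 = (44313/28 + 1296*sqrt(205)/205) + 770 = 65873/28 + 1296*sqrt(205)/205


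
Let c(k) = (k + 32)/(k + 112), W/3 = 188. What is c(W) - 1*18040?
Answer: -3048611/169 ≈ -18039.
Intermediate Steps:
W = 564 (W = 3*188 = 564)
c(k) = (32 + k)/(112 + k)
c(W) - 1*18040 = (32 + 564)/(112 + 564) - 1*18040 = 596/676 - 18040 = (1/676)*596 - 18040 = 149/169 - 18040 = -3048611/169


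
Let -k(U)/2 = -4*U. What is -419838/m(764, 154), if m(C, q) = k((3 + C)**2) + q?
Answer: -69973/784411 ≈ -0.089205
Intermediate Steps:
k(U) = 8*U (k(U) = -(-8)*U = 8*U)
m(C, q) = q + 8*(3 + C)**2 (m(C, q) = 8*(3 + C)**2 + q = q + 8*(3 + C)**2)
-419838/m(764, 154) = -419838/(154 + 8*(3 + 764)**2) = -419838/(154 + 8*767**2) = -419838/(154 + 8*588289) = -419838/(154 + 4706312) = -419838/4706466 = -419838*1/4706466 = -69973/784411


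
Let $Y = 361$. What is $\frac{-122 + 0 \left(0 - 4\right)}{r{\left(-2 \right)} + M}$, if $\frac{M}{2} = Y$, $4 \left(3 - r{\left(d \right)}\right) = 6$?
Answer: $- \frac{244}{1447} \approx -0.16862$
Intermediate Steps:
$r{\left(d \right)} = \frac{3}{2}$ ($r{\left(d \right)} = 3 - \frac{3}{2} = \frac{3}{2}$)
$M = 722$ ($M = 2 \cdot 361 = 722$)
$\frac{-122 + 0 \left(0 - 4\right)}{r{\left(-2 \right)} + M} = \frac{-122 + 0 \left(0 - 4\right)}{\frac{3}{2} + 722} = \frac{-122 + 0 \left(-4\right)}{\frac{1447}{2}} = \left(-122 + 0\right) \frac{2}{1447} = \left(-122\right) \frac{2}{1447} = - \frac{244}{1447}$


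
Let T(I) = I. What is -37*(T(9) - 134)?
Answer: 4625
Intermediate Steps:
-37*(T(9) - 134) = -37*(9 - 134) = -37*(-125) = 4625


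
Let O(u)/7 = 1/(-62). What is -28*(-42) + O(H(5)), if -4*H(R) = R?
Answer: 72905/62 ≈ 1175.9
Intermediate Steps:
H(R) = -R/4
O(u) = -7/62 (O(u) = 7/(-62) = 7*(-1/62) = -7/62)
-28*(-42) + O(H(5)) = -28*(-42) - 7/62 = 1176 - 7/62 = 72905/62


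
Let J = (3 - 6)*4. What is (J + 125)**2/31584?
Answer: 12769/31584 ≈ 0.40429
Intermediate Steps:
J = -12 (J = -3*4 = -12)
(J + 125)**2/31584 = (-12 + 125)**2/31584 = 113**2*(1/31584) = 12769*(1/31584) = 12769/31584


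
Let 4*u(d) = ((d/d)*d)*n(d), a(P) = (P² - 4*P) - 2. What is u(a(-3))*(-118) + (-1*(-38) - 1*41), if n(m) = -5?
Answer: 5599/2 ≈ 2799.5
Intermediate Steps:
a(P) = -2 + P² - 4*P
u(d) = -5*d/4 (u(d) = (((d/d)*d)*(-5))/4 = ((1*d)*(-5))/4 = (d*(-5))/4 = (-5*d)/4 = -5*d/4)
u(a(-3))*(-118) + (-1*(-38) - 1*41) = -5*(-2 + (-3)² - 4*(-3))/4*(-118) + (-1*(-38) - 1*41) = -5*(-2 + 9 + 12)/4*(-118) + (38 - 41) = -5/4*19*(-118) - 3 = -95/4*(-118) - 3 = 5605/2 - 3 = 5599/2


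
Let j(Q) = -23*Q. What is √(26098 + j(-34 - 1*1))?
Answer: √26903 ≈ 164.02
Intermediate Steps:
√(26098 + j(-34 - 1*1)) = √(26098 - 23*(-34 - 1*1)) = √(26098 - 23*(-34 - 1)) = √(26098 - 23*(-35)) = √(26098 + 805) = √26903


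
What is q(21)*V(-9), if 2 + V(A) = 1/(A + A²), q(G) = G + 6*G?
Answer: -7007/24 ≈ -291.96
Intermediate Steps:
q(G) = 7*G
V(A) = -2 + 1/(A + A²)
q(21)*V(-9) = (7*21)*((1 - 2*(-9) - 2*(-9)²)/((-9)*(1 - 9))) = 147*(-⅑*(1 + 18 - 2*81)/(-8)) = 147*(-⅑*(-⅛)*(1 + 18 - 162)) = 147*(-⅑*(-⅛)*(-143)) = 147*(-143/72) = -7007/24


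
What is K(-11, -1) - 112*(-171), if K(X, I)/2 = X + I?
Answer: 19128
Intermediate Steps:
K(X, I) = 2*I + 2*X (K(X, I) = 2*(X + I) = 2*(I + X) = 2*I + 2*X)
K(-11, -1) - 112*(-171) = (2*(-1) + 2*(-11)) - 112*(-171) = (-2 - 22) + 19152 = -24 + 19152 = 19128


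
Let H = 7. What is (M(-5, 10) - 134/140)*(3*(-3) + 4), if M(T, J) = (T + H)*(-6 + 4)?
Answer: 347/14 ≈ 24.786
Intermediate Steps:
M(T, J) = -14 - 2*T (M(T, J) = (T + 7)*(-6 + 4) = (7 + T)*(-2) = -14 - 2*T)
(M(-5, 10) - 134/140)*(3*(-3) + 4) = ((-14 - 2*(-5)) - 134/140)*(3*(-3) + 4) = ((-14 + 10) - 134*1/140)*(-9 + 4) = (-4 - 67/70)*(-5) = -347/70*(-5) = 347/14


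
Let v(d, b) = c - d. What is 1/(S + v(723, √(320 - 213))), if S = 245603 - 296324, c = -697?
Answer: -1/52141 ≈ -1.9179e-5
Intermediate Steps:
v(d, b) = -697 - d
S = -50721
1/(S + v(723, √(320 - 213))) = 1/(-50721 + (-697 - 1*723)) = 1/(-50721 + (-697 - 723)) = 1/(-50721 - 1420) = 1/(-52141) = -1/52141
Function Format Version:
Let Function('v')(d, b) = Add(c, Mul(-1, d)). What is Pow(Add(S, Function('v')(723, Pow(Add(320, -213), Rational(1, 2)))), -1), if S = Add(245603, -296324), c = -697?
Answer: Rational(-1, 52141) ≈ -1.9179e-5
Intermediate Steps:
Function('v')(d, b) = Add(-697, Mul(-1, d))
S = -50721
Pow(Add(S, Function('v')(723, Pow(Add(320, -213), Rational(1, 2)))), -1) = Pow(Add(-50721, Add(-697, Mul(-1, 723))), -1) = Pow(Add(-50721, Add(-697, -723)), -1) = Pow(Add(-50721, -1420), -1) = Pow(-52141, -1) = Rational(-1, 52141)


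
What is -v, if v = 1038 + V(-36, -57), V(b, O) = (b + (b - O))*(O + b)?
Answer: -2433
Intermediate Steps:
V(b, O) = (O + b)*(-O + 2*b) (V(b, O) = (-O + 2*b)*(O + b) = (O + b)*(-O + 2*b))
v = 2433 (v = 1038 + (-1*(-57)² + 2*(-36)² - 57*(-36)) = 1038 + (-1*3249 + 2*1296 + 2052) = 1038 + (-3249 + 2592 + 2052) = 1038 + 1395 = 2433)
-v = -1*2433 = -2433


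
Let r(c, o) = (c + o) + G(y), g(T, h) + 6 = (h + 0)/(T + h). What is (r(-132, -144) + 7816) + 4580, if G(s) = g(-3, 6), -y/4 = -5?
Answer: 12116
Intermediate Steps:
g(T, h) = -6 + h/(T + h) (g(T, h) = -6 + (h + 0)/(T + h) = -6 + h/(T + h))
y = 20 (y = -4*(-5) = 20)
G(s) = -4 (G(s) = (-6*(-3) - 5*6)/(-3 + 6) = (18 - 30)/3 = (⅓)*(-12) = -4)
r(c, o) = -4 + c + o (r(c, o) = (c + o) - 4 = -4 + c + o)
(r(-132, -144) + 7816) + 4580 = ((-4 - 132 - 144) + 7816) + 4580 = (-280 + 7816) + 4580 = 7536 + 4580 = 12116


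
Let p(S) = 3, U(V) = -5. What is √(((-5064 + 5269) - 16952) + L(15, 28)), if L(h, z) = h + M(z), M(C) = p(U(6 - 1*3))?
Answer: I*√16729 ≈ 129.34*I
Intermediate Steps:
M(C) = 3
L(h, z) = 3 + h (L(h, z) = h + 3 = 3 + h)
√(((-5064 + 5269) - 16952) + L(15, 28)) = √(((-5064 + 5269) - 16952) + (3 + 15)) = √((205 - 16952) + 18) = √(-16747 + 18) = √(-16729) = I*√16729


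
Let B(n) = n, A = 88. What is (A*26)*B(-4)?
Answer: -9152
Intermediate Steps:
(A*26)*B(-4) = (88*26)*(-4) = 2288*(-4) = -9152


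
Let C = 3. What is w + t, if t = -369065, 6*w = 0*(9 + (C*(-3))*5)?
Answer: -369065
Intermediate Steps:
w = 0 (w = (0*(9 + (3*(-3))*5))/6 = (0*(9 - 9*5))/6 = (0*(9 - 45))/6 = (0*(-36))/6 = (1/6)*0 = 0)
w + t = 0 - 369065 = -369065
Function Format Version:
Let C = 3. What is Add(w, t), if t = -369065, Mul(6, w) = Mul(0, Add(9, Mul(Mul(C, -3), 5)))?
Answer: -369065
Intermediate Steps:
w = 0 (w = Mul(Rational(1, 6), Mul(0, Add(9, Mul(Mul(3, -3), 5)))) = Mul(Rational(1, 6), Mul(0, Add(9, Mul(-9, 5)))) = Mul(Rational(1, 6), Mul(0, Add(9, -45))) = Mul(Rational(1, 6), Mul(0, -36)) = Mul(Rational(1, 6), 0) = 0)
Add(w, t) = Add(0, -369065) = -369065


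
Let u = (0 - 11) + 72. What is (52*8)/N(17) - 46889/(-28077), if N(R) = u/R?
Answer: 201420773/1712697 ≈ 117.60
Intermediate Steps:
u = 61 (u = -11 + 72 = 61)
N(R) = 61/R
(52*8)/N(17) - 46889/(-28077) = (52*8)/((61/17)) - 46889/(-28077) = 416/((61*(1/17))) - 46889*(-1/28077) = 416/(61/17) + 46889/28077 = 416*(17/61) + 46889/28077 = 7072/61 + 46889/28077 = 201420773/1712697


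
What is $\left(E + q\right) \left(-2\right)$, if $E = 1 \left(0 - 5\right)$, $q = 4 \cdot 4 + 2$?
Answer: $-26$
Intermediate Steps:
$q = 18$ ($q = 16 + 2 = 18$)
$E = -5$ ($E = 1 \left(-5\right) = -5$)
$\left(E + q\right) \left(-2\right) = \left(-5 + 18\right) \left(-2\right) = 13 \left(-2\right) = -26$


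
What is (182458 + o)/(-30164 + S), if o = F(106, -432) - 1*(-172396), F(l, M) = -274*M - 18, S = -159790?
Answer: -236602/94977 ≈ -2.4911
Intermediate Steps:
F(l, M) = -18 - 274*M
o = 290746 (o = (-18 - 274*(-432)) - 1*(-172396) = (-18 + 118368) + 172396 = 118350 + 172396 = 290746)
(182458 + o)/(-30164 + S) = (182458 + 290746)/(-30164 - 159790) = 473204/(-189954) = 473204*(-1/189954) = -236602/94977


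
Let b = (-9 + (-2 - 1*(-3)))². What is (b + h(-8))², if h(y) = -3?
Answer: 3721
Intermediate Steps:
b = 64 (b = (-9 + (-2 + 3))² = (-9 + 1)² = (-8)² = 64)
(b + h(-8))² = (64 - 3)² = 61² = 3721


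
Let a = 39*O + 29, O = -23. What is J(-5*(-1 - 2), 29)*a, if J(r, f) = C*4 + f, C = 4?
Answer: -39060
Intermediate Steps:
J(r, f) = 16 + f (J(r, f) = 4*4 + f = 16 + f)
a = -868 (a = 39*(-23) + 29 = -897 + 29 = -868)
J(-5*(-1 - 2), 29)*a = (16 + 29)*(-868) = 45*(-868) = -39060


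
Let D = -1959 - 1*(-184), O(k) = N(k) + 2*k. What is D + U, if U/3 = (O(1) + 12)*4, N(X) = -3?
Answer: -1643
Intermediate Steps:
O(k) = -3 + 2*k
U = 132 (U = 3*(((-3 + 2*1) + 12)*4) = 3*(((-3 + 2) + 12)*4) = 3*((-1 + 12)*4) = 3*(11*4) = 3*44 = 132)
D = -1775 (D = -1959 + 184 = -1775)
D + U = -1775 + 132 = -1643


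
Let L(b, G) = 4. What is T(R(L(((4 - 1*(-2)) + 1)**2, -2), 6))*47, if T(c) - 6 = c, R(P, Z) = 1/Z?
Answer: 1739/6 ≈ 289.83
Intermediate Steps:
T(c) = 6 + c
T(R(L(((4 - 1*(-2)) + 1)**2, -2), 6))*47 = (6 + 1/6)*47 = (37/6)*47 = 1739/6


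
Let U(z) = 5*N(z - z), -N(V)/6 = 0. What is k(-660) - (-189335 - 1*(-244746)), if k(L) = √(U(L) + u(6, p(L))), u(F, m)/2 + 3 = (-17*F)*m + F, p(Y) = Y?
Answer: -55411 + √134646 ≈ -55044.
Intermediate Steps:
N(V) = 0 (N(V) = -6*0 = 0)
u(F, m) = -6 + 2*F - 34*F*m (u(F, m) = -6 + 2*((-17*F)*m + F) = -6 + 2*(-17*F*m + F) = -6 + 2*(F - 17*F*m) = -6 + (2*F - 34*F*m) = -6 + 2*F - 34*F*m)
U(z) = 0 (U(z) = 5*0 = 0)
k(L) = √(6 - 204*L) (k(L) = √(0 + (-6 + 2*6 - 34*6*L)) = √(0 + (-6 + 12 - 204*L)) = √(0 + (6 - 204*L)) = √(6 - 204*L))
k(-660) - (-189335 - 1*(-244746)) = √(6 - 204*(-660)) - (-189335 - 1*(-244746)) = √(6 + 134640) - (-189335 + 244746) = √134646 - 1*55411 = √134646 - 55411 = -55411 + √134646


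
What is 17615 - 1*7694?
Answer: 9921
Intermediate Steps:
17615 - 1*7694 = 17615 - 7694 = 9921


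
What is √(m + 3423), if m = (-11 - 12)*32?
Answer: √2687 ≈ 51.836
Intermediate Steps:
m = -736 (m = -23*32 = -736)
√(m + 3423) = √(-736 + 3423) = √2687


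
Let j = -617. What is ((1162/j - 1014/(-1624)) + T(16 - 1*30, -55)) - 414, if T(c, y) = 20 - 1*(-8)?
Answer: -194018269/501004 ≈ -387.26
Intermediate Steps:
T(c, y) = 28 (T(c, y) = 20 + 8 = 28)
((1162/j - 1014/(-1624)) + T(16 - 1*30, -55)) - 414 = ((1162/(-617) - 1014/(-1624)) + 28) - 414 = ((1162*(-1/617) - 1014*(-1/1624)) + 28) - 414 = ((-1162/617 + 507/812) + 28) - 414 = (-630725/501004 + 28) - 414 = 13397387/501004 - 414 = -194018269/501004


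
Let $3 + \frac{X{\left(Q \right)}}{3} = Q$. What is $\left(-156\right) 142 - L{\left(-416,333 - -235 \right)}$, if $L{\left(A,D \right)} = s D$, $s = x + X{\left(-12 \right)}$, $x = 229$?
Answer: $-126664$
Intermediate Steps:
$X{\left(Q \right)} = -9 + 3 Q$
$s = 184$ ($s = 229 + \left(-9 + 3 \left(-12\right)\right) = 229 - 45 = 184$)
$L{\left(A,D \right)} = 184 D$
$\left(-156\right) 142 - L{\left(-416,333 - -235 \right)} = \left(-156\right) 142 - 184 \left(333 - -235\right) = -22152 - 184 \left(333 + 235\right) = -22152 - 184 \cdot 568 = -22152 - 104512 = -126664$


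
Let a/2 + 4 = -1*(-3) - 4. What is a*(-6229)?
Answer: 62290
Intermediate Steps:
a = -10 (a = -8 + 2*(-1*(-3) - 4) = -8 + 2*(3 - 4) = -8 + 2*(-1) = -8 - 2 = -10)
a*(-6229) = -10*(-6229) = 62290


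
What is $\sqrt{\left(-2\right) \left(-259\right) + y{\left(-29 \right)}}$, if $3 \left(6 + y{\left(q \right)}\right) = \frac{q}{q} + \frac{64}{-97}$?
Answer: $\frac{5 \sqrt{192739}}{97} \approx 22.63$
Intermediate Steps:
$y{\left(q \right)} = - \frac{571}{97}$ ($y{\left(q \right)} = -6 + \frac{\frac{q}{q} + \frac{64}{-97}}{3} = -6 + \frac{1 + 64 \left(- \frac{1}{97}\right)}{3} = -6 + \frac{1 - \frac{64}{97}}{3} = -6 + \frac{1}{3} \cdot \frac{33}{97} = -6 + \frac{11}{97} = - \frac{571}{97}$)
$\sqrt{\left(-2\right) \left(-259\right) + y{\left(-29 \right)}} = \sqrt{\left(-2\right) \left(-259\right) - \frac{571}{97}} = \sqrt{518 - \frac{571}{97}} = \sqrt{\frac{49675}{97}} = \frac{5 \sqrt{192739}}{97}$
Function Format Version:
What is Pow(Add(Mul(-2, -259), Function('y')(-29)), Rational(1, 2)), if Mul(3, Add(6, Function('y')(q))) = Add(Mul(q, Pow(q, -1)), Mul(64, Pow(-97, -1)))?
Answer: Mul(Rational(5, 97), Pow(192739, Rational(1, 2))) ≈ 22.630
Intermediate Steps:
Function('y')(q) = Rational(-571, 97) (Function('y')(q) = Add(-6, Mul(Rational(1, 3), Add(Mul(q, Pow(q, -1)), Mul(64, Pow(-97, -1))))) = Add(-6, Mul(Rational(1, 3), Add(1, Mul(64, Rational(-1, 97))))) = Add(-6, Mul(Rational(1, 3), Add(1, Rational(-64, 97)))) = Add(-6, Mul(Rational(1, 3), Rational(33, 97))) = Add(-6, Rational(11, 97)) = Rational(-571, 97))
Pow(Add(Mul(-2, -259), Function('y')(-29)), Rational(1, 2)) = Pow(Add(Mul(-2, -259), Rational(-571, 97)), Rational(1, 2)) = Pow(Add(518, Rational(-571, 97)), Rational(1, 2)) = Pow(Rational(49675, 97), Rational(1, 2)) = Mul(Rational(5, 97), Pow(192739, Rational(1, 2)))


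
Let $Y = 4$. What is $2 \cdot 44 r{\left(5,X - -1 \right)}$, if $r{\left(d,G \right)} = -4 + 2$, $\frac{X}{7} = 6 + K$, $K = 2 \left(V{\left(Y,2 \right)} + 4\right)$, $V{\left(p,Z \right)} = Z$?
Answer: $-176$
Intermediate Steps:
$K = 12$ ($K = 2 \left(2 + 4\right) = 2 \cdot 6 = 12$)
$X = 126$ ($X = 7 \left(6 + 12\right) = 7 \cdot 18 = 126$)
$r{\left(d,G \right)} = -2$
$2 \cdot 44 r{\left(5,X - -1 \right)} = 2 \cdot 44 \left(-2\right) = 88 \left(-2\right) = -176$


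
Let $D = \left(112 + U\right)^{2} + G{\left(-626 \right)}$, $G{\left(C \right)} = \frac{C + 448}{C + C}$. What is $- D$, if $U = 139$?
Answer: $- \frac{39438715}{626} \approx -63001.0$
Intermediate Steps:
$G{\left(C \right)} = \frac{448 + C}{2 C}$
$D = \frac{39438715}{626}$ ($D = \left(112 + 139\right)^{2} + \frac{448 - 626}{2 \left(-626\right)} = 251^{2} + \frac{1}{2} \left(- \frac{1}{626}\right) \left(-178\right) = 63001 + \frac{89}{626} = \frac{39438715}{626} \approx 63001.0$)
$- D = \left(-1\right) \frac{39438715}{626} = - \frac{39438715}{626}$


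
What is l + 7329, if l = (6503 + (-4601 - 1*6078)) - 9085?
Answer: -5932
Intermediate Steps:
l = -13261 (l = (6503 + (-4601 - 6078)) - 9085 = (6503 - 10679) - 9085 = -4176 - 9085 = -13261)
l + 7329 = -13261 + 7329 = -5932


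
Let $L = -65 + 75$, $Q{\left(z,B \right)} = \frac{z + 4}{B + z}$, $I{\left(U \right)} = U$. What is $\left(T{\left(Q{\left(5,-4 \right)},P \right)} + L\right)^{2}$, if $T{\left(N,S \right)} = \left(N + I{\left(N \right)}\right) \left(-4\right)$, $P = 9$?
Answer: $3844$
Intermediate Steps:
$Q{\left(z,B \right)} = \frac{4 + z}{B + z}$
$T{\left(N,S \right)} = - 8 N$ ($T{\left(N,S \right)} = \left(N + N\right) \left(-4\right) = 2 N \left(-4\right) = - 8 N$)
$L = 10$
$\left(T{\left(Q{\left(5,-4 \right)},P \right)} + L\right)^{2} = \left(- 8 \frac{4 + 5}{-4 + 5} + 10\right)^{2} = \left(- 8 \cdot 1^{-1} \cdot 9 + 10\right)^{2} = \left(- 8 \cdot 1 \cdot 9 + 10\right)^{2} = \left(\left(-8\right) 9 + 10\right)^{2} = \left(-72 + 10\right)^{2} = \left(-62\right)^{2} = 3844$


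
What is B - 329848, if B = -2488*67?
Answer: -496544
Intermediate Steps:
B = -166696
B - 329848 = -166696 - 329848 = -496544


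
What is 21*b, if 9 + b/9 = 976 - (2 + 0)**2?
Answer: 182007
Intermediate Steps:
b = 8667 (b = -81 + 9*(976 - (2 + 0)**2) = -81 + 9*(976 - 1*2**2) = -81 + 9*(976 - 1*4) = -81 + 9*(976 - 4) = -81 + 9*972 = -81 + 8748 = 8667)
21*b = 21*8667 = 182007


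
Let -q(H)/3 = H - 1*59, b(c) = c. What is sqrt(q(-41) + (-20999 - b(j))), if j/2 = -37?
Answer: 25*I*sqrt(33) ≈ 143.61*I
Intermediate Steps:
j = -74 (j = 2*(-37) = -74)
q(H) = 177 - 3*H (q(H) = -3*(H - 1*59) = -3*(H - 59) = -3*(-59 + H) = 177 - 3*H)
sqrt(q(-41) + (-20999 - b(j))) = sqrt((177 - 3*(-41)) + (-20999 - 1*(-74))) = sqrt((177 + 123) + (-20999 + 74)) = sqrt(300 - 20925) = sqrt(-20625) = 25*I*sqrt(33)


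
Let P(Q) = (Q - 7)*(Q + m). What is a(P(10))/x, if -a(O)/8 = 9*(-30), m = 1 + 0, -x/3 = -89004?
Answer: 60/7417 ≈ 0.0080895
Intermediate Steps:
x = 267012 (x = -3*(-89004) = 267012)
m = 1
P(Q) = (1 + Q)*(-7 + Q) (P(Q) = (Q - 7)*(Q + 1) = (-7 + Q)*(1 + Q) = (1 + Q)*(-7 + Q))
a(O) = 2160 (a(O) = -72*(-30) = -8*(-270) = 2160)
a(P(10))/x = 2160/267012 = 2160*(1/267012) = 60/7417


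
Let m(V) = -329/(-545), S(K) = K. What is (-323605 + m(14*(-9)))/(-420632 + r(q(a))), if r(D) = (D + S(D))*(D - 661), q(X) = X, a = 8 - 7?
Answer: 44091099/57490960 ≈ 0.76692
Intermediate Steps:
a = 1
m(V) = 329/545 (m(V) = -329*(-1/545) = 329/545)
r(D) = 2*D*(-661 + D) (r(D) = (D + D)*(D - 661) = (2*D)*(-661 + D) = 2*D*(-661 + D))
(-323605 + m(14*(-9)))/(-420632 + r(q(a))) = (-323605 + 329/545)/(-420632 + 2*1*(-661 + 1)) = -176364396/(545*(-420632 + 2*1*(-660))) = -176364396/(545*(-420632 - 1320)) = -176364396/545/(-421952) = -176364396/545*(-1/421952) = 44091099/57490960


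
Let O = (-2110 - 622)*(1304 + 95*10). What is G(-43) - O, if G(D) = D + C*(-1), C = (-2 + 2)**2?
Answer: 6157885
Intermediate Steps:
C = 0 (C = 0**2 = 0)
O = -6157928 (O = -2732*(1304 + 950) = -2732*2254 = -6157928)
G(D) = D (G(D) = D + 0*(-1) = D + 0 = D)
G(-43) - O = -43 - 1*(-6157928) = -43 + 6157928 = 6157885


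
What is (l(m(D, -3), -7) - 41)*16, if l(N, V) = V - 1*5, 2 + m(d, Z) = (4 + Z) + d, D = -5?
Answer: -848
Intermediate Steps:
m(d, Z) = 2 + Z + d (m(d, Z) = -2 + ((4 + Z) + d) = -2 + (4 + Z + d) = 2 + Z + d)
l(N, V) = -5 + V (l(N, V) = V - 5 = -5 + V)
(l(m(D, -3), -7) - 41)*16 = ((-5 - 7) - 41)*16 = (-12 - 41)*16 = -53*16 = -848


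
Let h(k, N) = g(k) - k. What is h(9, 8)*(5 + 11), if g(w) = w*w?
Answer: 1152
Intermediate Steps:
g(w) = w**2
h(k, N) = k**2 - k
h(9, 8)*(5 + 11) = (9*(-1 + 9))*(5 + 11) = (9*8)*16 = 72*16 = 1152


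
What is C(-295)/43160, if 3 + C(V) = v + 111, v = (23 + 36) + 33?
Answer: 5/1079 ≈ 0.0046339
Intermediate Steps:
v = 92 (v = 59 + 33 = 92)
C(V) = 200 (C(V) = -3 + (92 + 111) = -3 + 203 = 200)
C(-295)/43160 = 200/43160 = 200*(1/43160) = 5/1079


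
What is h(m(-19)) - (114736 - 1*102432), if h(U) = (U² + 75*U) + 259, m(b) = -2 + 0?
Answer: -12191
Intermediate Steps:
m(b) = -2
h(U) = 259 + U² + 75*U
h(m(-19)) - (114736 - 1*102432) = (259 + (-2)² + 75*(-2)) - (114736 - 1*102432) = (259 + 4 - 150) - (114736 - 102432) = 113 - 1*12304 = 113 - 12304 = -12191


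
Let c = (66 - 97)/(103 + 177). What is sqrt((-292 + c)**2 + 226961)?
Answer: 3*sqrt(2720390009)/280 ≈ 558.83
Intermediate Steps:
c = -31/280 ≈ -0.11071
sqrt((-292 + c)**2 + 226961) = sqrt((-292 - 31/280)**2 + 226961) = sqrt((-81791/280)**2 + 226961) = sqrt(6689767681/78400 + 226961) = sqrt(24483510081/78400) = 3*sqrt(2720390009)/280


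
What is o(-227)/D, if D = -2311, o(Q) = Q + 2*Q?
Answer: 681/2311 ≈ 0.29468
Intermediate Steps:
o(Q) = 3*Q
o(-227)/D = (3*(-227))/(-2311) = -681*(-1/2311) = 681/2311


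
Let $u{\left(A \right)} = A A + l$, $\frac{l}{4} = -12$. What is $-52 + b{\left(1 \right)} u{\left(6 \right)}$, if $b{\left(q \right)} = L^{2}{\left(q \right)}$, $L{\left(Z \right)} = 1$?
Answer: $-64$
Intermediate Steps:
$l = -48$ ($l = 4 \left(-12\right) = -48$)
$u{\left(A \right)} = -48 + A^{2}$ ($u{\left(A \right)} = A A - 48 = A^{2} - 48 = -48 + A^{2}$)
$b{\left(q \right)} = 1$ ($b{\left(q \right)} = 1^{2} = 1$)
$-52 + b{\left(1 \right)} u{\left(6 \right)} = -52 + 1 \left(-48 + 6^{2}\right) = -52 + 1 \left(-48 + 36\right) = -52 + 1 \left(-12\right) = -52 - 12 = -64$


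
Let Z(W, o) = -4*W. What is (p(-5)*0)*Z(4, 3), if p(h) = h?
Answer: 0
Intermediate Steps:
(p(-5)*0)*Z(4, 3) = (-5*0)*(-4*4) = 0*(-16) = 0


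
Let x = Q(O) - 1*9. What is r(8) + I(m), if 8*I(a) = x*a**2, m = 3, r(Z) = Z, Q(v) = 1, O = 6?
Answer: -1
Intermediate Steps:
x = -8 (x = 1 - 1*9 = 1 - 9 = -8)
I(a) = -a**2 (I(a) = (-8*a**2)/8 = -a**2)
r(8) + I(m) = 8 - 1*3**2 = 8 - 1*9 = 8 - 9 = -1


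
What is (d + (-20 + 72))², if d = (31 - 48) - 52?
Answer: 289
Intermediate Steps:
d = -69 (d = -17 - 52 = -69)
(d + (-20 + 72))² = (-69 + (-20 + 72))² = (-69 + 52)² = (-17)² = 289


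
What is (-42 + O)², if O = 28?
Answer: 196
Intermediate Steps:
(-42 + O)² = (-42 + 28)² = (-14)² = 196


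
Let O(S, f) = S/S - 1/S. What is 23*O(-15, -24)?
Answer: 368/15 ≈ 24.533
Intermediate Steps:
O(S, f) = 1 - 1/S
23*O(-15, -24) = 23*((-1 - 15)/(-15)) = 23*(-1/15*(-16)) = 23*(16/15) = 368/15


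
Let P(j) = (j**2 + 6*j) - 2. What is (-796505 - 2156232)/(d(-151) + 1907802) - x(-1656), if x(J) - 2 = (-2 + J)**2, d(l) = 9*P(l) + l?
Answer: -5785718705345/2104688 ≈ -2.7490e+6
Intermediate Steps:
P(j) = -2 + j**2 + 6*j
d(l) = -18 + 9*l**2 + 55*l (d(l) = 9*(-2 + l**2 + 6*l) + l = (-18 + 9*l**2 + 54*l) + l = -18 + 9*l**2 + 55*l)
x(J) = 2 + (-2 + J)**2
(-796505 - 2156232)/(d(-151) + 1907802) - x(-1656) = (-796505 - 2156232)/((-18 + 9*(-151)**2 + 55*(-151)) + 1907802) - (2 + (-2 - 1656)**2) = -2952737/((-18 + 9*22801 - 8305) + 1907802) - (2 + (-1658)**2) = -2952737/((-18 + 205209 - 8305) + 1907802) - (2 + 2748964) = -2952737/(196886 + 1907802) - 1*2748966 = -2952737/2104688 - 2748966 = -5785718705345/2104688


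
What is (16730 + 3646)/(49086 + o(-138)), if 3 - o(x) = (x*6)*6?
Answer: 6792/18019 ≈ 0.37694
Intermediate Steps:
o(x) = 3 - 36*x (o(x) = 3 - x*6*6 = 3 - 6*x*6 = 3 - 36*x)
(16730 + 3646)/(49086 + o(-138)) = (16730 + 3646)/(49086 + (3 - 36*(-138))) = 20376/(49086 + (3 + 4968)) = 20376/(49086 + 4971) = 20376/54057 = 20376*(1/54057) = 6792/18019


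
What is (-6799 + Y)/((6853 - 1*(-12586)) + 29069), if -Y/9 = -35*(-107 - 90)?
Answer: -34427/24254 ≈ -1.4194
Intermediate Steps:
Y = -62055 (Y = -(-315)*(-107 - 90) = -(-315)*(-197) = -9*6895 = -62055)
(-6799 + Y)/((6853 - 1*(-12586)) + 29069) = (-6799 - 62055)/((6853 - 1*(-12586)) + 29069) = -68854/((6853 + 12586) + 29069) = -68854/(19439 + 29069) = -68854/48508 = -68854*1/48508 = -34427/24254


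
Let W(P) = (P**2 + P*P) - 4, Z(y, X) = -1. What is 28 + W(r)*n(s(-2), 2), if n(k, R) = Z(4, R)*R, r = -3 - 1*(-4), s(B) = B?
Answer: 32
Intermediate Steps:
r = 1 (r = -3 + 4 = 1)
W(P) = -4 + 2*P**2 (W(P) = (P**2 + P**2) - 4 = 2*P**2 - 4 = -4 + 2*P**2)
n(k, R) = -R
28 + W(r)*n(s(-2), 2) = 28 + (-4 + 2*1**2)*(-1*2) = 28 + (-4 + 2*1)*(-2) = 28 + (-4 + 2)*(-2) = 28 - 2*(-2) = 28 + 4 = 32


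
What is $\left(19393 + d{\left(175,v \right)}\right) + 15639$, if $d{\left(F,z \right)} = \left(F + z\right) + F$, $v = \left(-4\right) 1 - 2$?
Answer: $35376$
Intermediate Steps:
$v = -6$ ($v = -4 - 2 = -6$)
$d{\left(F,z \right)} = z + 2 F$
$\left(19393 + d{\left(175,v \right)}\right) + 15639 = \left(19393 + \left(-6 + 2 \cdot 175\right)\right) + 15639 = \left(19393 + \left(-6 + 350\right)\right) + 15639 = \left(19393 + 344\right) + 15639 = 19737 + 15639 = 35376$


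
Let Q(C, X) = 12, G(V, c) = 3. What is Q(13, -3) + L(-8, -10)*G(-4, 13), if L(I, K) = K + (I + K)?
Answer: -72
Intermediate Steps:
L(I, K) = I + 2*K
Q(13, -3) + L(-8, -10)*G(-4, 13) = 12 + (-8 + 2*(-10))*3 = 12 + (-8 - 20)*3 = 12 - 28*3 = 12 - 84 = -72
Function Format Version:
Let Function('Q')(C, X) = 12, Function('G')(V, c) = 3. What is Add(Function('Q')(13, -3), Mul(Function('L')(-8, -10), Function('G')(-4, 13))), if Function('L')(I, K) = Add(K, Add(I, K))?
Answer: -72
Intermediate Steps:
Function('L')(I, K) = Add(I, Mul(2, K))
Add(Function('Q')(13, -3), Mul(Function('L')(-8, -10), Function('G')(-4, 13))) = Add(12, Mul(Add(-8, Mul(2, -10)), 3)) = Add(12, Mul(Add(-8, -20), 3)) = Add(12, Mul(-28, 3)) = Add(12, -84) = -72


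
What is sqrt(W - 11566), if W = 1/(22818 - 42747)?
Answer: I*sqrt(4593610884135)/19929 ≈ 107.55*I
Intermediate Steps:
W = -1/19929 (W = 1/(-19929) = -1/19929 ≈ -5.0178e-5)
sqrt(W - 11566) = sqrt(-1/19929 - 11566) = sqrt(-230498815/19929) = I*sqrt(4593610884135)/19929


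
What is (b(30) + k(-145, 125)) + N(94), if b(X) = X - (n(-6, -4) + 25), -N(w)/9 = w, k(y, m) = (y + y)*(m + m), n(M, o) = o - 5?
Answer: -73332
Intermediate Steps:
n(M, o) = -5 + o
k(y, m) = 4*m*y (k(y, m) = (2*y)*(2*m) = 4*m*y)
N(w) = -9*w
b(X) = -16 + X (b(X) = X - ((-5 - 4) + 25) = X - (-9 + 25) = X - 1*16 = X - 16 = -16 + X)
(b(30) + k(-145, 125)) + N(94) = ((-16 + 30) + 4*125*(-145)) - 9*94 = (14 - 72500) - 846 = -72486 - 846 = -73332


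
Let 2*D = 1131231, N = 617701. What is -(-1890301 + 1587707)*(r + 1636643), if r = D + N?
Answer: 853302824943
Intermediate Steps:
D = 1131231/2 (D = (½)*1131231 = 1131231/2 ≈ 5.6562e+5)
r = 2366633/2 (r = 1131231/2 + 617701 = 2366633/2 ≈ 1.1833e+6)
-(-1890301 + 1587707)*(r + 1636643) = -(-1890301 + 1587707)*(2366633/2 + 1636643) = -(-302594)*5639919/2 = -1*(-853302824943) = 853302824943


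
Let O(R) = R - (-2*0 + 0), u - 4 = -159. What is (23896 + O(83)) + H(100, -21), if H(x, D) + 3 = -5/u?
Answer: 743257/31 ≈ 23976.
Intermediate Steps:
u = -155 (u = 4 - 159 = -155)
H(x, D) = -92/31 (H(x, D) = -3 - 5/(-155) = -3 - 5*(-1/155) = -3 + 1/31 = -92/31)
O(R) = R (O(R) = R - (0 + 0) = R - 1*0 = R + 0 = R)
(23896 + O(83)) + H(100, -21) = (23896 + 83) - 92/31 = 23979 - 92/31 = 743257/31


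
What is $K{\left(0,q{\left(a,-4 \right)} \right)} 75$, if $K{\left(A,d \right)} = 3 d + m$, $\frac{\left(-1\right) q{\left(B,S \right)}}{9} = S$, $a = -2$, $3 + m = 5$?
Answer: $8250$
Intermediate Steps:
$m = 2$ ($m = -3 + 5 = 2$)
$q{\left(B,S \right)} = - 9 S$
$K{\left(A,d \right)} = 2 + 3 d$ ($K{\left(A,d \right)} = 3 d + 2 = 2 + 3 d$)
$K{\left(0,q{\left(a,-4 \right)} \right)} 75 = \left(2 + 3 \left(\left(-9\right) \left(-4\right)\right)\right) 75 = \left(2 + 3 \cdot 36\right) 75 = \left(2 + 108\right) 75 = 110 \cdot 75 = 8250$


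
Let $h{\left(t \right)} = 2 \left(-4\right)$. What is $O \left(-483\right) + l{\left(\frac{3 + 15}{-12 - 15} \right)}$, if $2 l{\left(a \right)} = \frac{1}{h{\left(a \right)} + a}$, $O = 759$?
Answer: $- \frac{19063047}{52} \approx -3.666 \cdot 10^{5}$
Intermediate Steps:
$h{\left(t \right)} = -8$
$l{\left(a \right)} = \frac{1}{2 \left(-8 + a\right)}$
$O \left(-483\right) + l{\left(\frac{3 + 15}{-12 - 15} \right)} = 759 \left(-483\right) + \frac{1}{2 \left(-8 + \frac{3 + 15}{-12 - 15}\right)} = -366597 + \frac{1}{2 \left(-8 + \frac{18}{-27}\right)} = -366597 + \frac{1}{2 \left(-8 + 18 \left(- \frac{1}{27}\right)\right)} = -366597 + \frac{1}{2 \left(-8 - \frac{2}{3}\right)} = -366597 + \frac{1}{2 \left(- \frac{26}{3}\right)} = -366597 + \frac{1}{2} \left(- \frac{3}{26}\right) = -366597 - \frac{3}{52} = - \frac{19063047}{52}$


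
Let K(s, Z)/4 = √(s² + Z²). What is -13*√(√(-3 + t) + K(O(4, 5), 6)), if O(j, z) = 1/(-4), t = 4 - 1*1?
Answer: -13*577^(¼) ≈ -63.714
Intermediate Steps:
t = 3 (t = 4 - 1 = 3)
O(j, z) = -¼
K(s, Z) = 4*√(Z² + s²) (K(s, Z) = 4*√(s² + Z²) = 4*√(Z² + s²))
-13*√(√(-3 + t) + K(O(4, 5), 6)) = -13*√(√(-3 + 3) + 4*√(6² + (-¼)²)) = -13*√(√0 + 4*√(36 + 1/16)) = -13*√(0 + 4*√(577/16)) = -13*√(0 + 4*(√577/4)) = -13*√(0 + √577) = -13*577^(¼)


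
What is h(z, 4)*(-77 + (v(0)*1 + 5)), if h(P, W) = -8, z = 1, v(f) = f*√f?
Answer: 576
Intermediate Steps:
v(f) = f^(3/2)
h(z, 4)*(-77 + (v(0)*1 + 5)) = -8*(-77 + (0^(3/2)*1 + 5)) = -8*(-77 + (0*1 + 5)) = -8*(-77 + (0 + 5)) = -8*(-77 + 5) = -8*(-72) = 576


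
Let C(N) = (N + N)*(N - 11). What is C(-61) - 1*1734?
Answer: 7050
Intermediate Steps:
C(N) = 2*N*(-11 + N) (C(N) = (2*N)*(-11 + N) = 2*N*(-11 + N))
C(-61) - 1*1734 = 2*(-61)*(-11 - 61) - 1*1734 = 2*(-61)*(-72) - 1734 = 8784 - 1734 = 7050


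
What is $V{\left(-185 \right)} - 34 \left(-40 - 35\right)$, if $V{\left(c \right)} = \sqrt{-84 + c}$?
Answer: $2550 + i \sqrt{269} \approx 2550.0 + 16.401 i$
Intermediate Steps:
$V{\left(-185 \right)} - 34 \left(-40 - 35\right) = \sqrt{-84 - 185} - 34 \left(-40 - 35\right) = \sqrt{-269} - 34 \left(-40 - 35\right) = i \sqrt{269} - 34 \left(-75\right) = i \sqrt{269} - -2550 = i \sqrt{269} + 2550 = 2550 + i \sqrt{269}$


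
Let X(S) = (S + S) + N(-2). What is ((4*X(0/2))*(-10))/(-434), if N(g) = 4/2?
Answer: 40/217 ≈ 0.18433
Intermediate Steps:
N(g) = 2 (N(g) = 4*(½) = 2)
X(S) = 2 + 2*S (X(S) = (S + S) + 2 = 2*S + 2 = 2 + 2*S)
((4*X(0/2))*(-10))/(-434) = ((4*(2 + 2*(0/2)))*(-10))/(-434) = ((4*(2 + 2*(0*(½))))*(-10))*(-1/434) = ((4*(2 + 2*0))*(-10))*(-1/434) = ((4*(2 + 0))*(-10))*(-1/434) = ((4*2)*(-10))*(-1/434) = (8*(-10))*(-1/434) = -80*(-1/434) = 40/217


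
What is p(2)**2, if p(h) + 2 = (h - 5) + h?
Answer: 9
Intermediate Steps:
p(h) = -7 + 2*h (p(h) = -2 + ((h - 5) + h) = -2 + ((-5 + h) + h) = -2 + (-5 + 2*h) = -7 + 2*h)
p(2)**2 = (-7 + 2*2)**2 = (-7 + 4)**2 = (-3)**2 = 9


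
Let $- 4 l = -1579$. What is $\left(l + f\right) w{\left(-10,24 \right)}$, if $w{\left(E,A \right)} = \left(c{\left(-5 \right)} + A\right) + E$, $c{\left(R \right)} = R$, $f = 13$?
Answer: $\frac{14679}{4} \approx 3669.8$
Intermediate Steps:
$l = \frac{1579}{4}$ ($l = \left(- \frac{1}{4}\right) \left(-1579\right) = \frac{1579}{4} \approx 394.75$)
$w{\left(E,A \right)} = -5 + A + E$ ($w{\left(E,A \right)} = \left(-5 + A\right) + E = -5 + A + E$)
$\left(l + f\right) w{\left(-10,24 \right)} = \left(\frac{1579}{4} + 13\right) \left(-5 + 24 - 10\right) = \frac{1631}{4} \cdot 9 = \frac{14679}{4}$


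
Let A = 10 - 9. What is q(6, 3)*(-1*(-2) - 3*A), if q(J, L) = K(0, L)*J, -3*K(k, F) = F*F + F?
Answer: 24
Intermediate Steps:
A = 1
K(k, F) = -F/3 - F²/3 (K(k, F) = -(F*F + F)/3 = -(F² + F)/3 = -(F + F²)/3 = -F/3 - F²/3)
q(J, L) = -J*L*(1 + L)/3 (q(J, L) = (-L*(1 + L)/3)*J = -J*L*(1 + L)/3)
q(6, 3)*(-1*(-2) - 3*A) = (-⅓*6*3*(1 + 3))*(-1*(-2) - 3*1) = (-⅓*6*3*4)*(2 - 3) = -24*(-1) = 24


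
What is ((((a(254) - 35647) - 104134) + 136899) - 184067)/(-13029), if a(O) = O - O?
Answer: 186949/13029 ≈ 14.349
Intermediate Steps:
a(O) = 0
((((a(254) - 35647) - 104134) + 136899) - 184067)/(-13029) = ((((0 - 35647) - 104134) + 136899) - 184067)/(-13029) = (((-35647 - 104134) + 136899) - 184067)*(-1/13029) = ((-139781 + 136899) - 184067)*(-1/13029) = (-2882 - 184067)*(-1/13029) = -186949*(-1/13029) = 186949/13029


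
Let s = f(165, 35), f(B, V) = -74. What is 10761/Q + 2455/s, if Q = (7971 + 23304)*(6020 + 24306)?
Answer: -194036106203/5848748175 ≈ -33.176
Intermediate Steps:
s = -74
Q = 948445650 (Q = 31275*30326 = 948445650)
10761/Q + 2455/s = 10761/948445650 + 2455/(-74) = 10761*(1/948445650) + 2455*(-1/74) = 3587/316148550 - 2455/74 = -194036106203/5848748175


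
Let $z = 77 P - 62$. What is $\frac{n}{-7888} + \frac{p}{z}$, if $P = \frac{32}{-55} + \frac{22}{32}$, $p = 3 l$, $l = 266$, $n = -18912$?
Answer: $- \frac{26379882}{2124337} \approx -12.418$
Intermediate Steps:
$p = 798$ ($p = 3 \cdot 266 = 798$)
$P = \frac{93}{880}$ ($P = 32 \left(- \frac{1}{55}\right) + 22 \cdot \frac{1}{32} = - \frac{32}{55} + \frac{11}{16} = \frac{93}{880} \approx 0.10568$)
$z = - \frac{4309}{80}$ ($z = 77 \cdot \frac{93}{880} - 62 = \frac{651}{80} - 62 = - \frac{4309}{80} \approx -53.862$)
$\frac{n}{-7888} + \frac{p}{z} = - \frac{18912}{-7888} + \frac{798}{- \frac{4309}{80}} = \left(-18912\right) \left(- \frac{1}{7888}\right) + 798 \left(- \frac{80}{4309}\right) = \frac{1182}{493} - \frac{63840}{4309} = - \frac{26379882}{2124337}$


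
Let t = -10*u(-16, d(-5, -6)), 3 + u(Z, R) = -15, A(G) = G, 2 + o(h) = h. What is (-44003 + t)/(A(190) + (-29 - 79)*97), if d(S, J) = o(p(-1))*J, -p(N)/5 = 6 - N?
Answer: 43823/10286 ≈ 4.2605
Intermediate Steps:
p(N) = -30 + 5*N (p(N) = -5*(6 - N) = -30 + 5*N)
o(h) = -2 + h
d(S, J) = -37*J (d(S, J) = (-2 + (-30 + 5*(-1)))*J = (-2 + (-30 - 5))*J = (-2 - 35)*J = -37*J)
u(Z, R) = -18 (u(Z, R) = -3 - 15 = -18)
t = 180 (t = -10*(-18) = 180)
(-44003 + t)/(A(190) + (-29 - 79)*97) = (-44003 + 180)/(190 + (-29 - 79)*97) = -43823/(190 - 108*97) = -43823/(190 - 10476) = -43823/(-10286) = -43823*(-1/10286) = 43823/10286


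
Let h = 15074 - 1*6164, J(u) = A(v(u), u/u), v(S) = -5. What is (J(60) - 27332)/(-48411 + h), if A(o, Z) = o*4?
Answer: 27352/39501 ≈ 0.69244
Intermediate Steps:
A(o, Z) = 4*o
J(u) = -20 (J(u) = 4*(-5) = -20)
h = 8910 (h = 15074 - 6164 = 8910)
(J(60) - 27332)/(-48411 + h) = (-20 - 27332)/(-48411 + 8910) = -27352/(-39501) = -27352*(-1/39501) = 27352/39501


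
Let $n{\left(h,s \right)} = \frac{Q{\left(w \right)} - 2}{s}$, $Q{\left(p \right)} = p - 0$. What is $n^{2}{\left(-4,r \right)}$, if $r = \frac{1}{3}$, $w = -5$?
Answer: $441$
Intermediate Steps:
$Q{\left(p \right)} = p$ ($Q{\left(p \right)} = p + 0 = p$)
$r = \frac{1}{3} \approx 0.33333$
$n{\left(h,s \right)} = - \frac{7}{s}$ ($n{\left(h,s \right)} = \frac{-5 - 2}{s} = - \frac{7}{s}$)
$n^{2}{\left(-4,r \right)} = \left(- 7 \frac{1}{\frac{1}{3}}\right)^{2} = \left(\left(-7\right) 3\right)^{2} = \left(-21\right)^{2} = 441$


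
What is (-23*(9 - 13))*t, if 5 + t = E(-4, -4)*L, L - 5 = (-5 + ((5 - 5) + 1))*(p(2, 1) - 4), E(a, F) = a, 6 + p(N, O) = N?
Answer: -14076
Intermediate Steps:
p(N, O) = -6 + N
L = 37 (L = 5 + (-5 + ((5 - 5) + 1))*((-6 + 2) - 4) = 5 + (-5 + (0 + 1))*(-4 - 4) = 5 + (-5 + 1)*(-8) = 5 - 4*(-8) = 5 + 32 = 37)
t = -153 (t = -5 - 4*37 = -5 - 148 = -153)
(-23*(9 - 13))*t = -23*(9 - 13)*(-153) = -23*(-4)*(-153) = 92*(-153) = -14076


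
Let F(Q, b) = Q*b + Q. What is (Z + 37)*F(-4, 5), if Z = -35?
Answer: -48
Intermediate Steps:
F(Q, b) = Q + Q*b
(Z + 37)*F(-4, 5) = (-35 + 37)*(-4*(1 + 5)) = 2*(-4*6) = 2*(-24) = -48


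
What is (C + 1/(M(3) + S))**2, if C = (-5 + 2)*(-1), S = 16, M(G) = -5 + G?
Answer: 1849/196 ≈ 9.4337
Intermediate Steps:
C = 3 (C = -3*(-1) = 3)
(C + 1/(M(3) + S))**2 = (3 + 1/((-5 + 3) + 16))**2 = (3 + 1/(-2 + 16))**2 = (3 + 1/14)**2 = (43/14)**2 = 1849/196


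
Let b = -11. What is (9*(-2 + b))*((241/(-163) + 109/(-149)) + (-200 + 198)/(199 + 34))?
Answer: 1468944594/5658871 ≈ 259.58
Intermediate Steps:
(9*(-2 + b))*((241/(-163) + 109/(-149)) + (-200 + 198)/(199 + 34)) = (9*(-2 - 11))*((241/(-163) + 109/(-149)) + (-200 + 198)/(199 + 34)) = (9*(-13))*((241*(-1/163) + 109*(-1/149)) - 2/233) = -117*((-241/163 - 109/149) - 2*1/233) = -117*(-53676/24287 - 2/233) = -117*(-12555082/5658871) = 1468944594/5658871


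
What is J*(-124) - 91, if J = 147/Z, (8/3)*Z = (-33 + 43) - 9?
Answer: -48699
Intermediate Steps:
Z = 3/8 (Z = 3*((-33 + 43) - 9)/8 = 3*(10 - 9)/8 = (3/8)*1 = 3/8 ≈ 0.37500)
J = 392 (J = 147/(3/8) = 147*(8/3) = 392)
J*(-124) - 91 = 392*(-124) - 91 = -48608 - 91 = -48699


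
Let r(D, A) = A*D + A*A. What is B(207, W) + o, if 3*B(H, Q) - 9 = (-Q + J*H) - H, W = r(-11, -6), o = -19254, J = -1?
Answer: -19423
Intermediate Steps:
r(D, A) = A**2 + A*D (r(D, A) = A*D + A**2 = A**2 + A*D)
W = 102 (W = -6*(-6 - 11) = -6*(-17) = 102)
B(H, Q) = 3 - 2*H/3 - Q/3 (B(H, Q) = 3 + ((-Q - H) - H)/3 = 3 + ((-H - Q) - H)/3 = 3 + (-Q - 2*H)/3 = 3 + (-2*H/3 - Q/3) = 3 - 2*H/3 - Q/3)
B(207, W) + o = (3 - 2/3*207 - 1/3*102) - 19254 = (3 - 138 - 34) - 19254 = -169 - 19254 = -19423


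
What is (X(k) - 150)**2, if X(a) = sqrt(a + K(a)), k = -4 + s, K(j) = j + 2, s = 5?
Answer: 21904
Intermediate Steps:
K(j) = 2 + j
k = 1 (k = -4 + 5 = 1)
X(a) = sqrt(2 + 2*a) (X(a) = sqrt(a + (2 + a)) = sqrt(2 + 2*a))
(X(k) - 150)**2 = (sqrt(2 + 2*1) - 150)**2 = (sqrt(2 + 2) - 150)**2 = (sqrt(4) - 150)**2 = (2 - 150)**2 = (-148)**2 = 21904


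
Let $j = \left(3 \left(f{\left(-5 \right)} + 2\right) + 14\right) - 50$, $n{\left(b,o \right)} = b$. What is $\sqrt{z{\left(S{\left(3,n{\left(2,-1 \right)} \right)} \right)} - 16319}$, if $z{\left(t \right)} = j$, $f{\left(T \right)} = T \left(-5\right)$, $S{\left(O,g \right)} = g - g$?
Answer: $i \sqrt{16274} \approx 127.57 i$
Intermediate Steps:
$S{\left(O,g \right)} = 0$
$f{\left(T \right)} = - 5 T$
$j = 45$ ($j = \left(3 \left(\left(-5\right) \left(-5\right) + 2\right) + 14\right) - 50 = \left(3 \left(25 + 2\right) + 14\right) - 50 = \left(3 \cdot 27 + 14\right) - 50 = \left(81 + 14\right) - 50 = 95 - 50 = 45$)
$z{\left(t \right)} = 45$
$\sqrt{z{\left(S{\left(3,n{\left(2,-1 \right)} \right)} \right)} - 16319} = \sqrt{45 - 16319} = \sqrt{-16274} = i \sqrt{16274}$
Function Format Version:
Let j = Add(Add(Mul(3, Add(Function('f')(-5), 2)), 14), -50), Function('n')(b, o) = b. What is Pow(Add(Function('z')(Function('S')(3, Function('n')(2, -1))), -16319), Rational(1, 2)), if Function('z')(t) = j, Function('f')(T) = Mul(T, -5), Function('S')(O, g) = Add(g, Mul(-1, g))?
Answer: Mul(I, Pow(16274, Rational(1, 2))) ≈ Mul(127.57, I)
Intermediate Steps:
Function('S')(O, g) = 0
Function('f')(T) = Mul(-5, T)
j = 45 (j = Add(Add(Mul(3, Add(Mul(-5, -5), 2)), 14), -50) = Add(Add(Mul(3, Add(25, 2)), 14), -50) = Add(Add(Mul(3, 27), 14), -50) = Add(Add(81, 14), -50) = Add(95, -50) = 45)
Function('z')(t) = 45
Pow(Add(Function('z')(Function('S')(3, Function('n')(2, -1))), -16319), Rational(1, 2)) = Pow(Add(45, -16319), Rational(1, 2)) = Pow(-16274, Rational(1, 2)) = Mul(I, Pow(16274, Rational(1, 2)))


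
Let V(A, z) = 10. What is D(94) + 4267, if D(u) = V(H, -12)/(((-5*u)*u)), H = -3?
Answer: 18851605/4418 ≈ 4267.0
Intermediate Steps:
D(u) = -2/u**2 (D(u) = 10/(((-5*u)*u)) = 10/((-5*u**2)) = 10*(-1/(5*u**2)) = -2/u**2)
D(94) + 4267 = -2/94**2 + 4267 = -2*1/8836 + 4267 = -1/4418 + 4267 = 18851605/4418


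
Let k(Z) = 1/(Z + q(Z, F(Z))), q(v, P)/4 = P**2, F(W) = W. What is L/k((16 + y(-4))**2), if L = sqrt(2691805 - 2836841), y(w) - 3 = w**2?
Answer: 12007450*I*sqrt(36259) ≈ 2.2864e+9*I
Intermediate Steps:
y(w) = 3 + w**2
q(v, P) = 4*P**2
k(Z) = 1/(Z + 4*Z**2)
L = 2*I*sqrt(36259) (L = sqrt(-145036) = 2*I*sqrt(36259) ≈ 380.84*I)
L/k((16 + y(-4))**2) = (2*I*sqrt(36259))/((1/(((16 + (3 + (-4)**2))**2)*(1 + 4*(16 + (3 + (-4)**2))**2)))) = (2*I*sqrt(36259))/((1/(((16 + (3 + 16))**2)*(1 + 4*(16 + (3 + 16))**2)))) = (2*I*sqrt(36259))/((1/(((16 + 19)**2)*(1 + 4*(16 + 19)**2)))) = (2*I*sqrt(36259))/((1/((35**2)*(1 + 4*35**2)))) = (2*I*sqrt(36259))/((1/(1225*(1 + 4*1225)))) = (2*I*sqrt(36259))/((1/(1225*(1 + 4900)))) = (2*I*sqrt(36259))/(((1/1225)/4901)) = (2*I*sqrt(36259))/(((1/1225)*(1/4901))) = (2*I*sqrt(36259))/(1/6003725) = (2*I*sqrt(36259))*6003725 = 12007450*I*sqrt(36259)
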